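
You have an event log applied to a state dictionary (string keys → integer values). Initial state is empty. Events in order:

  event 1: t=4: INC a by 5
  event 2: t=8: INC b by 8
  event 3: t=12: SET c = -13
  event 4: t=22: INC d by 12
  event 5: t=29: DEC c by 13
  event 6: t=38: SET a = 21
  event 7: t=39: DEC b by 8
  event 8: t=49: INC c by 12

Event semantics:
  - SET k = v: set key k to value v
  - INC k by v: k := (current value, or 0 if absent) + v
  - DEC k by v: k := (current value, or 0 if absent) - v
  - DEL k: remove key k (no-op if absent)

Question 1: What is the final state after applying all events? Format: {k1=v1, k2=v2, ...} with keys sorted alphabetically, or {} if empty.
Answer: {a=21, b=0, c=-14, d=12}

Derivation:
  after event 1 (t=4: INC a by 5): {a=5}
  after event 2 (t=8: INC b by 8): {a=5, b=8}
  after event 3 (t=12: SET c = -13): {a=5, b=8, c=-13}
  after event 4 (t=22: INC d by 12): {a=5, b=8, c=-13, d=12}
  after event 5 (t=29: DEC c by 13): {a=5, b=8, c=-26, d=12}
  after event 6 (t=38: SET a = 21): {a=21, b=8, c=-26, d=12}
  after event 7 (t=39: DEC b by 8): {a=21, b=0, c=-26, d=12}
  after event 8 (t=49: INC c by 12): {a=21, b=0, c=-14, d=12}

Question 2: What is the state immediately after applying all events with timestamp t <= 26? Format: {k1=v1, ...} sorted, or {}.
Apply events with t <= 26 (4 events):
  after event 1 (t=4: INC a by 5): {a=5}
  after event 2 (t=8: INC b by 8): {a=5, b=8}
  after event 3 (t=12: SET c = -13): {a=5, b=8, c=-13}
  after event 4 (t=22: INC d by 12): {a=5, b=8, c=-13, d=12}

Answer: {a=5, b=8, c=-13, d=12}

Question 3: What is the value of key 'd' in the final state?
Answer: 12

Derivation:
Track key 'd' through all 8 events:
  event 1 (t=4: INC a by 5): d unchanged
  event 2 (t=8: INC b by 8): d unchanged
  event 3 (t=12: SET c = -13): d unchanged
  event 4 (t=22: INC d by 12): d (absent) -> 12
  event 5 (t=29: DEC c by 13): d unchanged
  event 6 (t=38: SET a = 21): d unchanged
  event 7 (t=39: DEC b by 8): d unchanged
  event 8 (t=49: INC c by 12): d unchanged
Final: d = 12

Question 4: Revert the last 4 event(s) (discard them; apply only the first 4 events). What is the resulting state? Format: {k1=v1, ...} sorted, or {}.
Keep first 4 events (discard last 4):
  after event 1 (t=4: INC a by 5): {a=5}
  after event 2 (t=8: INC b by 8): {a=5, b=8}
  after event 3 (t=12: SET c = -13): {a=5, b=8, c=-13}
  after event 4 (t=22: INC d by 12): {a=5, b=8, c=-13, d=12}

Answer: {a=5, b=8, c=-13, d=12}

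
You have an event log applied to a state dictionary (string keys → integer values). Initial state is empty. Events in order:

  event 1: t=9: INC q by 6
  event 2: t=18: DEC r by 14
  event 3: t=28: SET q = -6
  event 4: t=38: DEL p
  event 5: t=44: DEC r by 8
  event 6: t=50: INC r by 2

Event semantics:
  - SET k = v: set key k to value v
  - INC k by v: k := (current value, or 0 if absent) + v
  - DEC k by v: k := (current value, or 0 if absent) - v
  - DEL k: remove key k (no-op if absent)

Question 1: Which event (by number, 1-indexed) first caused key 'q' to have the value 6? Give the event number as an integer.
Answer: 1

Derivation:
Looking for first event where q becomes 6:
  event 1: q (absent) -> 6  <-- first match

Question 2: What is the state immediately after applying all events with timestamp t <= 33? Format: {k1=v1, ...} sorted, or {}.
Answer: {q=-6, r=-14}

Derivation:
Apply events with t <= 33 (3 events):
  after event 1 (t=9: INC q by 6): {q=6}
  after event 2 (t=18: DEC r by 14): {q=6, r=-14}
  after event 3 (t=28: SET q = -6): {q=-6, r=-14}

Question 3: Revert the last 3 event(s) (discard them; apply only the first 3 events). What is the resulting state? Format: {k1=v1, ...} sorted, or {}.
Answer: {q=-6, r=-14}

Derivation:
Keep first 3 events (discard last 3):
  after event 1 (t=9: INC q by 6): {q=6}
  after event 2 (t=18: DEC r by 14): {q=6, r=-14}
  after event 3 (t=28: SET q = -6): {q=-6, r=-14}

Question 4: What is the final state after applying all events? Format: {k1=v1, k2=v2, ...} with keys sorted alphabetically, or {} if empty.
  after event 1 (t=9: INC q by 6): {q=6}
  after event 2 (t=18: DEC r by 14): {q=6, r=-14}
  after event 3 (t=28: SET q = -6): {q=-6, r=-14}
  after event 4 (t=38: DEL p): {q=-6, r=-14}
  after event 5 (t=44: DEC r by 8): {q=-6, r=-22}
  after event 6 (t=50: INC r by 2): {q=-6, r=-20}

Answer: {q=-6, r=-20}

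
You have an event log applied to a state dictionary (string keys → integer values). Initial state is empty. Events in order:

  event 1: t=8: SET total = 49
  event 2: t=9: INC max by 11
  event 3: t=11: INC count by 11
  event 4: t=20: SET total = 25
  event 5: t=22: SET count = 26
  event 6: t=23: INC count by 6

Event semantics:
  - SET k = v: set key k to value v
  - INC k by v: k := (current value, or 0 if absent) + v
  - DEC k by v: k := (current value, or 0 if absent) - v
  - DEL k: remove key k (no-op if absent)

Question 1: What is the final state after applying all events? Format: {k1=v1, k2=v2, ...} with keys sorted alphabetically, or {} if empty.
  after event 1 (t=8: SET total = 49): {total=49}
  after event 2 (t=9: INC max by 11): {max=11, total=49}
  after event 3 (t=11: INC count by 11): {count=11, max=11, total=49}
  after event 4 (t=20: SET total = 25): {count=11, max=11, total=25}
  after event 5 (t=22: SET count = 26): {count=26, max=11, total=25}
  after event 6 (t=23: INC count by 6): {count=32, max=11, total=25}

Answer: {count=32, max=11, total=25}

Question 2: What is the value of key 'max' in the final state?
Answer: 11

Derivation:
Track key 'max' through all 6 events:
  event 1 (t=8: SET total = 49): max unchanged
  event 2 (t=9: INC max by 11): max (absent) -> 11
  event 3 (t=11: INC count by 11): max unchanged
  event 4 (t=20: SET total = 25): max unchanged
  event 5 (t=22: SET count = 26): max unchanged
  event 6 (t=23: INC count by 6): max unchanged
Final: max = 11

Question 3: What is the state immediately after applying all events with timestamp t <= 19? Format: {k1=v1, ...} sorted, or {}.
Apply events with t <= 19 (3 events):
  after event 1 (t=8: SET total = 49): {total=49}
  after event 2 (t=9: INC max by 11): {max=11, total=49}
  after event 3 (t=11: INC count by 11): {count=11, max=11, total=49}

Answer: {count=11, max=11, total=49}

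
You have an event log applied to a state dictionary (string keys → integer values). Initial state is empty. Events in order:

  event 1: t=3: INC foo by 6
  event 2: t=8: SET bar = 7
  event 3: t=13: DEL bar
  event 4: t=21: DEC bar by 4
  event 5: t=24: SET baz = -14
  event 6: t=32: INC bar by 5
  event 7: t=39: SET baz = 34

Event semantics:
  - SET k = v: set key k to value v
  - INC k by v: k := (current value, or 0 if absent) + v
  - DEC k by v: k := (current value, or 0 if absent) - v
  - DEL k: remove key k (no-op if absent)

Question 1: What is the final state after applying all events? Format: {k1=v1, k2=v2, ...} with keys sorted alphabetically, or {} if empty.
  after event 1 (t=3: INC foo by 6): {foo=6}
  after event 2 (t=8: SET bar = 7): {bar=7, foo=6}
  after event 3 (t=13: DEL bar): {foo=6}
  after event 4 (t=21: DEC bar by 4): {bar=-4, foo=6}
  after event 5 (t=24: SET baz = -14): {bar=-4, baz=-14, foo=6}
  after event 6 (t=32: INC bar by 5): {bar=1, baz=-14, foo=6}
  after event 7 (t=39: SET baz = 34): {bar=1, baz=34, foo=6}

Answer: {bar=1, baz=34, foo=6}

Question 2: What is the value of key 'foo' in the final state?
Answer: 6

Derivation:
Track key 'foo' through all 7 events:
  event 1 (t=3: INC foo by 6): foo (absent) -> 6
  event 2 (t=8: SET bar = 7): foo unchanged
  event 3 (t=13: DEL bar): foo unchanged
  event 4 (t=21: DEC bar by 4): foo unchanged
  event 5 (t=24: SET baz = -14): foo unchanged
  event 6 (t=32: INC bar by 5): foo unchanged
  event 7 (t=39: SET baz = 34): foo unchanged
Final: foo = 6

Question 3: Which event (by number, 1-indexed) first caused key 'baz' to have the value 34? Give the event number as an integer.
Looking for first event where baz becomes 34:
  event 5: baz = -14
  event 6: baz = -14
  event 7: baz -14 -> 34  <-- first match

Answer: 7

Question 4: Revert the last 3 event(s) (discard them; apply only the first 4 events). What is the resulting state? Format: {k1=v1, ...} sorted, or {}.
Answer: {bar=-4, foo=6}

Derivation:
Keep first 4 events (discard last 3):
  after event 1 (t=3: INC foo by 6): {foo=6}
  after event 2 (t=8: SET bar = 7): {bar=7, foo=6}
  after event 3 (t=13: DEL bar): {foo=6}
  after event 4 (t=21: DEC bar by 4): {bar=-4, foo=6}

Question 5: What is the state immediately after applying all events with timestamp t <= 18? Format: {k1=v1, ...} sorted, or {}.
Apply events with t <= 18 (3 events):
  after event 1 (t=3: INC foo by 6): {foo=6}
  after event 2 (t=8: SET bar = 7): {bar=7, foo=6}
  after event 3 (t=13: DEL bar): {foo=6}

Answer: {foo=6}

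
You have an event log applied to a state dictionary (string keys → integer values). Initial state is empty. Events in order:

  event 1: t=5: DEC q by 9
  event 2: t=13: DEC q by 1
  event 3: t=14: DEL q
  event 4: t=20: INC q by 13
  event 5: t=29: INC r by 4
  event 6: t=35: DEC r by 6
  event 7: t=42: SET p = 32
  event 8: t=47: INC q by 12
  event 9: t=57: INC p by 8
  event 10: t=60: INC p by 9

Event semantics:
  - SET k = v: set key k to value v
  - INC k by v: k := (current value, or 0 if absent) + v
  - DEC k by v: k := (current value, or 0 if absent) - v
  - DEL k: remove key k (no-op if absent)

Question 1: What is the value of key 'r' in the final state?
Answer: -2

Derivation:
Track key 'r' through all 10 events:
  event 1 (t=5: DEC q by 9): r unchanged
  event 2 (t=13: DEC q by 1): r unchanged
  event 3 (t=14: DEL q): r unchanged
  event 4 (t=20: INC q by 13): r unchanged
  event 5 (t=29: INC r by 4): r (absent) -> 4
  event 6 (t=35: DEC r by 6): r 4 -> -2
  event 7 (t=42: SET p = 32): r unchanged
  event 8 (t=47: INC q by 12): r unchanged
  event 9 (t=57: INC p by 8): r unchanged
  event 10 (t=60: INC p by 9): r unchanged
Final: r = -2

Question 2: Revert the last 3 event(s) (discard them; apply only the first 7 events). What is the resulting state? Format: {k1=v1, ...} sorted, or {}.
Answer: {p=32, q=13, r=-2}

Derivation:
Keep first 7 events (discard last 3):
  after event 1 (t=5: DEC q by 9): {q=-9}
  after event 2 (t=13: DEC q by 1): {q=-10}
  after event 3 (t=14: DEL q): {}
  after event 4 (t=20: INC q by 13): {q=13}
  after event 5 (t=29: INC r by 4): {q=13, r=4}
  after event 6 (t=35: DEC r by 6): {q=13, r=-2}
  after event 7 (t=42: SET p = 32): {p=32, q=13, r=-2}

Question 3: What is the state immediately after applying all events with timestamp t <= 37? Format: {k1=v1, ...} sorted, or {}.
Answer: {q=13, r=-2}

Derivation:
Apply events with t <= 37 (6 events):
  after event 1 (t=5: DEC q by 9): {q=-9}
  after event 2 (t=13: DEC q by 1): {q=-10}
  after event 3 (t=14: DEL q): {}
  after event 4 (t=20: INC q by 13): {q=13}
  after event 5 (t=29: INC r by 4): {q=13, r=4}
  after event 6 (t=35: DEC r by 6): {q=13, r=-2}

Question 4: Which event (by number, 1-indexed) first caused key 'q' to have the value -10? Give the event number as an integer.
Looking for first event where q becomes -10:
  event 1: q = -9
  event 2: q -9 -> -10  <-- first match

Answer: 2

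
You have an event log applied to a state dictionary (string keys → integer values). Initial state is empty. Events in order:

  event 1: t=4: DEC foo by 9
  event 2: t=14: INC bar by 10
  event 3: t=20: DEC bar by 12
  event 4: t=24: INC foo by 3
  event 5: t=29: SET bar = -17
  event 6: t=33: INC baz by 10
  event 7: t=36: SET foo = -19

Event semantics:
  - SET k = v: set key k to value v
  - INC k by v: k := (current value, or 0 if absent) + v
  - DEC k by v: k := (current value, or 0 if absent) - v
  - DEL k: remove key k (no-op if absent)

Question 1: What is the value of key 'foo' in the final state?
Answer: -19

Derivation:
Track key 'foo' through all 7 events:
  event 1 (t=4: DEC foo by 9): foo (absent) -> -9
  event 2 (t=14: INC bar by 10): foo unchanged
  event 3 (t=20: DEC bar by 12): foo unchanged
  event 4 (t=24: INC foo by 3): foo -9 -> -6
  event 5 (t=29: SET bar = -17): foo unchanged
  event 6 (t=33: INC baz by 10): foo unchanged
  event 7 (t=36: SET foo = -19): foo -6 -> -19
Final: foo = -19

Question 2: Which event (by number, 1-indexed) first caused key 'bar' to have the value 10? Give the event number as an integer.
Looking for first event where bar becomes 10:
  event 2: bar (absent) -> 10  <-- first match

Answer: 2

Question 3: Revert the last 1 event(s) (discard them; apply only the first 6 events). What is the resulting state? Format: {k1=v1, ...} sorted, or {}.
Answer: {bar=-17, baz=10, foo=-6}

Derivation:
Keep first 6 events (discard last 1):
  after event 1 (t=4: DEC foo by 9): {foo=-9}
  after event 2 (t=14: INC bar by 10): {bar=10, foo=-9}
  after event 3 (t=20: DEC bar by 12): {bar=-2, foo=-9}
  after event 4 (t=24: INC foo by 3): {bar=-2, foo=-6}
  after event 5 (t=29: SET bar = -17): {bar=-17, foo=-6}
  after event 6 (t=33: INC baz by 10): {bar=-17, baz=10, foo=-6}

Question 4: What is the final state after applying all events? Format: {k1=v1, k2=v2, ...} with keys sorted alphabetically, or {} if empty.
Answer: {bar=-17, baz=10, foo=-19}

Derivation:
  after event 1 (t=4: DEC foo by 9): {foo=-9}
  after event 2 (t=14: INC bar by 10): {bar=10, foo=-9}
  after event 3 (t=20: DEC bar by 12): {bar=-2, foo=-9}
  after event 4 (t=24: INC foo by 3): {bar=-2, foo=-6}
  after event 5 (t=29: SET bar = -17): {bar=-17, foo=-6}
  after event 6 (t=33: INC baz by 10): {bar=-17, baz=10, foo=-6}
  after event 7 (t=36: SET foo = -19): {bar=-17, baz=10, foo=-19}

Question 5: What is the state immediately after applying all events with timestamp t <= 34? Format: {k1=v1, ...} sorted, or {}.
Answer: {bar=-17, baz=10, foo=-6}

Derivation:
Apply events with t <= 34 (6 events):
  after event 1 (t=4: DEC foo by 9): {foo=-9}
  after event 2 (t=14: INC bar by 10): {bar=10, foo=-9}
  after event 3 (t=20: DEC bar by 12): {bar=-2, foo=-9}
  after event 4 (t=24: INC foo by 3): {bar=-2, foo=-6}
  after event 5 (t=29: SET bar = -17): {bar=-17, foo=-6}
  after event 6 (t=33: INC baz by 10): {bar=-17, baz=10, foo=-6}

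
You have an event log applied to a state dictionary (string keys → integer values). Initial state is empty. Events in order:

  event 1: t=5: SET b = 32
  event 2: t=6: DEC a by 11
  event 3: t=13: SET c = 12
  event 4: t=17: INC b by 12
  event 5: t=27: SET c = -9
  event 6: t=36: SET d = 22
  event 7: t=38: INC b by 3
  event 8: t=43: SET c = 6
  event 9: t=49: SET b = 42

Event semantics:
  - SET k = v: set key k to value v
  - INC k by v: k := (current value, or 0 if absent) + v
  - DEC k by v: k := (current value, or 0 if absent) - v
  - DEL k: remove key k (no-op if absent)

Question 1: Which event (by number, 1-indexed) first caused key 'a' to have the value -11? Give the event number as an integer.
Looking for first event where a becomes -11:
  event 2: a (absent) -> -11  <-- first match

Answer: 2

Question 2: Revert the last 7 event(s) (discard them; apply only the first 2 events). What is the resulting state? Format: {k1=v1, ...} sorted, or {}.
Keep first 2 events (discard last 7):
  after event 1 (t=5: SET b = 32): {b=32}
  after event 2 (t=6: DEC a by 11): {a=-11, b=32}

Answer: {a=-11, b=32}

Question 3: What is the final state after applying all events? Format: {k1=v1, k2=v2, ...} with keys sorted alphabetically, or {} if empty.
  after event 1 (t=5: SET b = 32): {b=32}
  after event 2 (t=6: DEC a by 11): {a=-11, b=32}
  after event 3 (t=13: SET c = 12): {a=-11, b=32, c=12}
  after event 4 (t=17: INC b by 12): {a=-11, b=44, c=12}
  after event 5 (t=27: SET c = -9): {a=-11, b=44, c=-9}
  after event 6 (t=36: SET d = 22): {a=-11, b=44, c=-9, d=22}
  after event 7 (t=38: INC b by 3): {a=-11, b=47, c=-9, d=22}
  after event 8 (t=43: SET c = 6): {a=-11, b=47, c=6, d=22}
  after event 9 (t=49: SET b = 42): {a=-11, b=42, c=6, d=22}

Answer: {a=-11, b=42, c=6, d=22}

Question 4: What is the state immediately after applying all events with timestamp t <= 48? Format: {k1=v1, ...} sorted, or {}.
Answer: {a=-11, b=47, c=6, d=22}

Derivation:
Apply events with t <= 48 (8 events):
  after event 1 (t=5: SET b = 32): {b=32}
  after event 2 (t=6: DEC a by 11): {a=-11, b=32}
  after event 3 (t=13: SET c = 12): {a=-11, b=32, c=12}
  after event 4 (t=17: INC b by 12): {a=-11, b=44, c=12}
  after event 5 (t=27: SET c = -9): {a=-11, b=44, c=-9}
  after event 6 (t=36: SET d = 22): {a=-11, b=44, c=-9, d=22}
  after event 7 (t=38: INC b by 3): {a=-11, b=47, c=-9, d=22}
  after event 8 (t=43: SET c = 6): {a=-11, b=47, c=6, d=22}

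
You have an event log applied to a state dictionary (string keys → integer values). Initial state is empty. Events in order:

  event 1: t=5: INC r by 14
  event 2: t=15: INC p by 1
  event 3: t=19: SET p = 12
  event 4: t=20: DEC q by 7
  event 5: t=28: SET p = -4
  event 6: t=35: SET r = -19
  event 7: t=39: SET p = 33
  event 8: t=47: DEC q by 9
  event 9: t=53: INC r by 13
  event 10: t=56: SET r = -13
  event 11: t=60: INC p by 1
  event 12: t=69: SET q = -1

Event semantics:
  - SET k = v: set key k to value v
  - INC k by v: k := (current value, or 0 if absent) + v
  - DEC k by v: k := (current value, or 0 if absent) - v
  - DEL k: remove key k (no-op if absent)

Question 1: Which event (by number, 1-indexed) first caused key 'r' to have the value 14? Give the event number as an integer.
Looking for first event where r becomes 14:
  event 1: r (absent) -> 14  <-- first match

Answer: 1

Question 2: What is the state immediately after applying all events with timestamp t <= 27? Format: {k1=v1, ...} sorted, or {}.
Apply events with t <= 27 (4 events):
  after event 1 (t=5: INC r by 14): {r=14}
  after event 2 (t=15: INC p by 1): {p=1, r=14}
  after event 3 (t=19: SET p = 12): {p=12, r=14}
  after event 4 (t=20: DEC q by 7): {p=12, q=-7, r=14}

Answer: {p=12, q=-7, r=14}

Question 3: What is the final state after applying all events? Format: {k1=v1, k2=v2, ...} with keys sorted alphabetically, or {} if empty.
  after event 1 (t=5: INC r by 14): {r=14}
  after event 2 (t=15: INC p by 1): {p=1, r=14}
  after event 3 (t=19: SET p = 12): {p=12, r=14}
  after event 4 (t=20: DEC q by 7): {p=12, q=-7, r=14}
  after event 5 (t=28: SET p = -4): {p=-4, q=-7, r=14}
  after event 6 (t=35: SET r = -19): {p=-4, q=-7, r=-19}
  after event 7 (t=39: SET p = 33): {p=33, q=-7, r=-19}
  after event 8 (t=47: DEC q by 9): {p=33, q=-16, r=-19}
  after event 9 (t=53: INC r by 13): {p=33, q=-16, r=-6}
  after event 10 (t=56: SET r = -13): {p=33, q=-16, r=-13}
  after event 11 (t=60: INC p by 1): {p=34, q=-16, r=-13}
  after event 12 (t=69: SET q = -1): {p=34, q=-1, r=-13}

Answer: {p=34, q=-1, r=-13}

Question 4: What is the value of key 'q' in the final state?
Track key 'q' through all 12 events:
  event 1 (t=5: INC r by 14): q unchanged
  event 2 (t=15: INC p by 1): q unchanged
  event 3 (t=19: SET p = 12): q unchanged
  event 4 (t=20: DEC q by 7): q (absent) -> -7
  event 5 (t=28: SET p = -4): q unchanged
  event 6 (t=35: SET r = -19): q unchanged
  event 7 (t=39: SET p = 33): q unchanged
  event 8 (t=47: DEC q by 9): q -7 -> -16
  event 9 (t=53: INC r by 13): q unchanged
  event 10 (t=56: SET r = -13): q unchanged
  event 11 (t=60: INC p by 1): q unchanged
  event 12 (t=69: SET q = -1): q -16 -> -1
Final: q = -1

Answer: -1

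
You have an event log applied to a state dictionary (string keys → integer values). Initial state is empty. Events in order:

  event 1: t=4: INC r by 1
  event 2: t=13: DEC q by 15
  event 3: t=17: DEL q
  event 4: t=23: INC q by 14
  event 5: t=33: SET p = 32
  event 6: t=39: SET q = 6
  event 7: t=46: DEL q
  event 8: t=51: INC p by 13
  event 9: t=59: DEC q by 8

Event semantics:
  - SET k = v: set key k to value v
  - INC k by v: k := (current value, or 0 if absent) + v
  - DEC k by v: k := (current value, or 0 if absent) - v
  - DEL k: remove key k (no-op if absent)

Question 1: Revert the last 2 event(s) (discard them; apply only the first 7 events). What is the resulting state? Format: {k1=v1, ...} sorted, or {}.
Answer: {p=32, r=1}

Derivation:
Keep first 7 events (discard last 2):
  after event 1 (t=4: INC r by 1): {r=1}
  after event 2 (t=13: DEC q by 15): {q=-15, r=1}
  after event 3 (t=17: DEL q): {r=1}
  after event 4 (t=23: INC q by 14): {q=14, r=1}
  after event 5 (t=33: SET p = 32): {p=32, q=14, r=1}
  after event 6 (t=39: SET q = 6): {p=32, q=6, r=1}
  after event 7 (t=46: DEL q): {p=32, r=1}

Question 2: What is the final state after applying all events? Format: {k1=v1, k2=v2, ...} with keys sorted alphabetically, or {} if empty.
  after event 1 (t=4: INC r by 1): {r=1}
  after event 2 (t=13: DEC q by 15): {q=-15, r=1}
  after event 3 (t=17: DEL q): {r=1}
  after event 4 (t=23: INC q by 14): {q=14, r=1}
  after event 5 (t=33: SET p = 32): {p=32, q=14, r=1}
  after event 6 (t=39: SET q = 6): {p=32, q=6, r=1}
  after event 7 (t=46: DEL q): {p=32, r=1}
  after event 8 (t=51: INC p by 13): {p=45, r=1}
  after event 9 (t=59: DEC q by 8): {p=45, q=-8, r=1}

Answer: {p=45, q=-8, r=1}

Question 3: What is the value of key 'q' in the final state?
Answer: -8

Derivation:
Track key 'q' through all 9 events:
  event 1 (t=4: INC r by 1): q unchanged
  event 2 (t=13: DEC q by 15): q (absent) -> -15
  event 3 (t=17: DEL q): q -15 -> (absent)
  event 4 (t=23: INC q by 14): q (absent) -> 14
  event 5 (t=33: SET p = 32): q unchanged
  event 6 (t=39: SET q = 6): q 14 -> 6
  event 7 (t=46: DEL q): q 6 -> (absent)
  event 8 (t=51: INC p by 13): q unchanged
  event 9 (t=59: DEC q by 8): q (absent) -> -8
Final: q = -8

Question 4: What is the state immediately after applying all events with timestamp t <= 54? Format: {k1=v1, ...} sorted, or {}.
Apply events with t <= 54 (8 events):
  after event 1 (t=4: INC r by 1): {r=1}
  after event 2 (t=13: DEC q by 15): {q=-15, r=1}
  after event 3 (t=17: DEL q): {r=1}
  after event 4 (t=23: INC q by 14): {q=14, r=1}
  after event 5 (t=33: SET p = 32): {p=32, q=14, r=1}
  after event 6 (t=39: SET q = 6): {p=32, q=6, r=1}
  after event 7 (t=46: DEL q): {p=32, r=1}
  after event 8 (t=51: INC p by 13): {p=45, r=1}

Answer: {p=45, r=1}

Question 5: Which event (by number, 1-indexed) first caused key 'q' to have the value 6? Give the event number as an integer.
Looking for first event where q becomes 6:
  event 2: q = -15
  event 3: q = (absent)
  event 4: q = 14
  event 5: q = 14
  event 6: q 14 -> 6  <-- first match

Answer: 6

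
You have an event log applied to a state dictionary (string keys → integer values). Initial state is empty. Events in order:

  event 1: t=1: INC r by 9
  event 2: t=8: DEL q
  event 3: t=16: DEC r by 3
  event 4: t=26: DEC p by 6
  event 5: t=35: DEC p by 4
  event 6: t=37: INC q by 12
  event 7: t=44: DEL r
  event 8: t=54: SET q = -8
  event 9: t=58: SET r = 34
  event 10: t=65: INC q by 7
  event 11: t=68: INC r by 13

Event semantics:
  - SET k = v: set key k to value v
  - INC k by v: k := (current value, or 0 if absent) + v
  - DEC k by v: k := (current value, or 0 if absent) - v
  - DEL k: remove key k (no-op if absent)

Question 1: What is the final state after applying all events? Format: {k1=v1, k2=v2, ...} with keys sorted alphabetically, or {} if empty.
  after event 1 (t=1: INC r by 9): {r=9}
  after event 2 (t=8: DEL q): {r=9}
  after event 3 (t=16: DEC r by 3): {r=6}
  after event 4 (t=26: DEC p by 6): {p=-6, r=6}
  after event 5 (t=35: DEC p by 4): {p=-10, r=6}
  after event 6 (t=37: INC q by 12): {p=-10, q=12, r=6}
  after event 7 (t=44: DEL r): {p=-10, q=12}
  after event 8 (t=54: SET q = -8): {p=-10, q=-8}
  after event 9 (t=58: SET r = 34): {p=-10, q=-8, r=34}
  after event 10 (t=65: INC q by 7): {p=-10, q=-1, r=34}
  after event 11 (t=68: INC r by 13): {p=-10, q=-1, r=47}

Answer: {p=-10, q=-1, r=47}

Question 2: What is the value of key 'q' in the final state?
Answer: -1

Derivation:
Track key 'q' through all 11 events:
  event 1 (t=1: INC r by 9): q unchanged
  event 2 (t=8: DEL q): q (absent) -> (absent)
  event 3 (t=16: DEC r by 3): q unchanged
  event 4 (t=26: DEC p by 6): q unchanged
  event 5 (t=35: DEC p by 4): q unchanged
  event 6 (t=37: INC q by 12): q (absent) -> 12
  event 7 (t=44: DEL r): q unchanged
  event 8 (t=54: SET q = -8): q 12 -> -8
  event 9 (t=58: SET r = 34): q unchanged
  event 10 (t=65: INC q by 7): q -8 -> -1
  event 11 (t=68: INC r by 13): q unchanged
Final: q = -1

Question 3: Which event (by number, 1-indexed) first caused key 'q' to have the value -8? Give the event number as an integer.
Answer: 8

Derivation:
Looking for first event where q becomes -8:
  event 6: q = 12
  event 7: q = 12
  event 8: q 12 -> -8  <-- first match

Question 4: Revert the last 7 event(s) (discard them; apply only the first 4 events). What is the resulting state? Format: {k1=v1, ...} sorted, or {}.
Keep first 4 events (discard last 7):
  after event 1 (t=1: INC r by 9): {r=9}
  after event 2 (t=8: DEL q): {r=9}
  after event 3 (t=16: DEC r by 3): {r=6}
  after event 4 (t=26: DEC p by 6): {p=-6, r=6}

Answer: {p=-6, r=6}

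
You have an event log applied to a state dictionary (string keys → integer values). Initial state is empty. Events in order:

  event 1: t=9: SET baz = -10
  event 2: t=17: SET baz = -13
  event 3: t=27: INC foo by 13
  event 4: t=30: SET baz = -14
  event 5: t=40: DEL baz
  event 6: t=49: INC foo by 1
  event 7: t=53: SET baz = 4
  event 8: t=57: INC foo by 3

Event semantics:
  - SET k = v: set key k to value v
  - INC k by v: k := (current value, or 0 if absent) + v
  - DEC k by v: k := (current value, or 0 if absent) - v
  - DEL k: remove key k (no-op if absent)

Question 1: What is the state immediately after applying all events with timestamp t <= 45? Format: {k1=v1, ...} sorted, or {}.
Answer: {foo=13}

Derivation:
Apply events with t <= 45 (5 events):
  after event 1 (t=9: SET baz = -10): {baz=-10}
  after event 2 (t=17: SET baz = -13): {baz=-13}
  after event 3 (t=27: INC foo by 13): {baz=-13, foo=13}
  after event 4 (t=30: SET baz = -14): {baz=-14, foo=13}
  after event 5 (t=40: DEL baz): {foo=13}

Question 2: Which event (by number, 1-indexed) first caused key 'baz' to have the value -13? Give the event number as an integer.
Answer: 2

Derivation:
Looking for first event where baz becomes -13:
  event 1: baz = -10
  event 2: baz -10 -> -13  <-- first match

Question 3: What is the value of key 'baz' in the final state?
Track key 'baz' through all 8 events:
  event 1 (t=9: SET baz = -10): baz (absent) -> -10
  event 2 (t=17: SET baz = -13): baz -10 -> -13
  event 3 (t=27: INC foo by 13): baz unchanged
  event 4 (t=30: SET baz = -14): baz -13 -> -14
  event 5 (t=40: DEL baz): baz -14 -> (absent)
  event 6 (t=49: INC foo by 1): baz unchanged
  event 7 (t=53: SET baz = 4): baz (absent) -> 4
  event 8 (t=57: INC foo by 3): baz unchanged
Final: baz = 4

Answer: 4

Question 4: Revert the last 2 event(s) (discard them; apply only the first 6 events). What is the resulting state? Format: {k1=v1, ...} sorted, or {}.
Keep first 6 events (discard last 2):
  after event 1 (t=9: SET baz = -10): {baz=-10}
  after event 2 (t=17: SET baz = -13): {baz=-13}
  after event 3 (t=27: INC foo by 13): {baz=-13, foo=13}
  after event 4 (t=30: SET baz = -14): {baz=-14, foo=13}
  after event 5 (t=40: DEL baz): {foo=13}
  after event 6 (t=49: INC foo by 1): {foo=14}

Answer: {foo=14}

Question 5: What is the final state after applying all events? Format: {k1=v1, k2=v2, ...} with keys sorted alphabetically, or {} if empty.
Answer: {baz=4, foo=17}

Derivation:
  after event 1 (t=9: SET baz = -10): {baz=-10}
  after event 2 (t=17: SET baz = -13): {baz=-13}
  after event 3 (t=27: INC foo by 13): {baz=-13, foo=13}
  after event 4 (t=30: SET baz = -14): {baz=-14, foo=13}
  after event 5 (t=40: DEL baz): {foo=13}
  after event 6 (t=49: INC foo by 1): {foo=14}
  after event 7 (t=53: SET baz = 4): {baz=4, foo=14}
  after event 8 (t=57: INC foo by 3): {baz=4, foo=17}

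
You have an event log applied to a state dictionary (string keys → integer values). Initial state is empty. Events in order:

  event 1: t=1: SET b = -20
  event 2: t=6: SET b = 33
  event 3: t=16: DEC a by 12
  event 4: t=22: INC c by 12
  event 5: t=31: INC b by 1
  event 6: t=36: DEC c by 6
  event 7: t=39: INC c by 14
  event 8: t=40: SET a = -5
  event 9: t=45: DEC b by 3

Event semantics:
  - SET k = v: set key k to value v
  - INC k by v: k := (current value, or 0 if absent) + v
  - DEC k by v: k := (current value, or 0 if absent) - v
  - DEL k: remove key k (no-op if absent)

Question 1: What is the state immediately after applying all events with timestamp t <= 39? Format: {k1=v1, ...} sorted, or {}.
Answer: {a=-12, b=34, c=20}

Derivation:
Apply events with t <= 39 (7 events):
  after event 1 (t=1: SET b = -20): {b=-20}
  after event 2 (t=6: SET b = 33): {b=33}
  after event 3 (t=16: DEC a by 12): {a=-12, b=33}
  after event 4 (t=22: INC c by 12): {a=-12, b=33, c=12}
  after event 5 (t=31: INC b by 1): {a=-12, b=34, c=12}
  after event 6 (t=36: DEC c by 6): {a=-12, b=34, c=6}
  after event 7 (t=39: INC c by 14): {a=-12, b=34, c=20}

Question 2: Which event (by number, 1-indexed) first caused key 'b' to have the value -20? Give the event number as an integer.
Looking for first event where b becomes -20:
  event 1: b (absent) -> -20  <-- first match

Answer: 1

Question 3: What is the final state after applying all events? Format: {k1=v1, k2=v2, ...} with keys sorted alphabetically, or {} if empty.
Answer: {a=-5, b=31, c=20}

Derivation:
  after event 1 (t=1: SET b = -20): {b=-20}
  after event 2 (t=6: SET b = 33): {b=33}
  after event 3 (t=16: DEC a by 12): {a=-12, b=33}
  after event 4 (t=22: INC c by 12): {a=-12, b=33, c=12}
  after event 5 (t=31: INC b by 1): {a=-12, b=34, c=12}
  after event 6 (t=36: DEC c by 6): {a=-12, b=34, c=6}
  after event 7 (t=39: INC c by 14): {a=-12, b=34, c=20}
  after event 8 (t=40: SET a = -5): {a=-5, b=34, c=20}
  after event 9 (t=45: DEC b by 3): {a=-5, b=31, c=20}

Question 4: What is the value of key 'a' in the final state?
Answer: -5

Derivation:
Track key 'a' through all 9 events:
  event 1 (t=1: SET b = -20): a unchanged
  event 2 (t=6: SET b = 33): a unchanged
  event 3 (t=16: DEC a by 12): a (absent) -> -12
  event 4 (t=22: INC c by 12): a unchanged
  event 5 (t=31: INC b by 1): a unchanged
  event 6 (t=36: DEC c by 6): a unchanged
  event 7 (t=39: INC c by 14): a unchanged
  event 8 (t=40: SET a = -5): a -12 -> -5
  event 9 (t=45: DEC b by 3): a unchanged
Final: a = -5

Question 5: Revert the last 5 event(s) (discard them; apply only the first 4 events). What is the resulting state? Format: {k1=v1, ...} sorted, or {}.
Keep first 4 events (discard last 5):
  after event 1 (t=1: SET b = -20): {b=-20}
  after event 2 (t=6: SET b = 33): {b=33}
  after event 3 (t=16: DEC a by 12): {a=-12, b=33}
  after event 4 (t=22: INC c by 12): {a=-12, b=33, c=12}

Answer: {a=-12, b=33, c=12}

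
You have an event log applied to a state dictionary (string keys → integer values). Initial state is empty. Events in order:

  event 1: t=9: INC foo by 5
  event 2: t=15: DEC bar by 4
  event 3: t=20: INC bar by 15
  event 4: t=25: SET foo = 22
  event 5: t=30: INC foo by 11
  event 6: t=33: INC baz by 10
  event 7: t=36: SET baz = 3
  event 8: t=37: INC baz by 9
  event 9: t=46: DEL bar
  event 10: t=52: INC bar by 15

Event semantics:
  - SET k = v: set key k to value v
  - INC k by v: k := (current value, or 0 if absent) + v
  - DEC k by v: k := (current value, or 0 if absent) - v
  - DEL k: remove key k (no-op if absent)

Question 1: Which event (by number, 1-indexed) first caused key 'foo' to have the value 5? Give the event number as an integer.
Looking for first event where foo becomes 5:
  event 1: foo (absent) -> 5  <-- first match

Answer: 1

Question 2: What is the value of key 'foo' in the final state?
Track key 'foo' through all 10 events:
  event 1 (t=9: INC foo by 5): foo (absent) -> 5
  event 2 (t=15: DEC bar by 4): foo unchanged
  event 3 (t=20: INC bar by 15): foo unchanged
  event 4 (t=25: SET foo = 22): foo 5 -> 22
  event 5 (t=30: INC foo by 11): foo 22 -> 33
  event 6 (t=33: INC baz by 10): foo unchanged
  event 7 (t=36: SET baz = 3): foo unchanged
  event 8 (t=37: INC baz by 9): foo unchanged
  event 9 (t=46: DEL bar): foo unchanged
  event 10 (t=52: INC bar by 15): foo unchanged
Final: foo = 33

Answer: 33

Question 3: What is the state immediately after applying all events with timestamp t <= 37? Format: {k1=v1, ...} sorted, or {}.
Apply events with t <= 37 (8 events):
  after event 1 (t=9: INC foo by 5): {foo=5}
  after event 2 (t=15: DEC bar by 4): {bar=-4, foo=5}
  after event 3 (t=20: INC bar by 15): {bar=11, foo=5}
  after event 4 (t=25: SET foo = 22): {bar=11, foo=22}
  after event 5 (t=30: INC foo by 11): {bar=11, foo=33}
  after event 6 (t=33: INC baz by 10): {bar=11, baz=10, foo=33}
  after event 7 (t=36: SET baz = 3): {bar=11, baz=3, foo=33}
  after event 8 (t=37: INC baz by 9): {bar=11, baz=12, foo=33}

Answer: {bar=11, baz=12, foo=33}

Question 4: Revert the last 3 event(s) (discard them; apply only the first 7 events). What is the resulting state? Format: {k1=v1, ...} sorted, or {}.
Keep first 7 events (discard last 3):
  after event 1 (t=9: INC foo by 5): {foo=5}
  after event 2 (t=15: DEC bar by 4): {bar=-4, foo=5}
  after event 3 (t=20: INC bar by 15): {bar=11, foo=5}
  after event 4 (t=25: SET foo = 22): {bar=11, foo=22}
  after event 5 (t=30: INC foo by 11): {bar=11, foo=33}
  after event 6 (t=33: INC baz by 10): {bar=11, baz=10, foo=33}
  after event 7 (t=36: SET baz = 3): {bar=11, baz=3, foo=33}

Answer: {bar=11, baz=3, foo=33}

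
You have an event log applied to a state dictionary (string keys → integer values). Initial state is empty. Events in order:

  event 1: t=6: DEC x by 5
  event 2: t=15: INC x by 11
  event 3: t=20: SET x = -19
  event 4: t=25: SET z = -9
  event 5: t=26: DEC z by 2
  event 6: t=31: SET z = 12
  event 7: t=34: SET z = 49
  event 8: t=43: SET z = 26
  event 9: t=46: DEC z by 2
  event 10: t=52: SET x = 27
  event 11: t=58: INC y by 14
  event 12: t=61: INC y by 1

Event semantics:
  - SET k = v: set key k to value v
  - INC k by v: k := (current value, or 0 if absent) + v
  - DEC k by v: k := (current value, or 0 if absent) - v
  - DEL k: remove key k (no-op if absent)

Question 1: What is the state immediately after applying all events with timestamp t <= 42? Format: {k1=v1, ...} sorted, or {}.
Apply events with t <= 42 (7 events):
  after event 1 (t=6: DEC x by 5): {x=-5}
  after event 2 (t=15: INC x by 11): {x=6}
  after event 3 (t=20: SET x = -19): {x=-19}
  after event 4 (t=25: SET z = -9): {x=-19, z=-9}
  after event 5 (t=26: DEC z by 2): {x=-19, z=-11}
  after event 6 (t=31: SET z = 12): {x=-19, z=12}
  after event 7 (t=34: SET z = 49): {x=-19, z=49}

Answer: {x=-19, z=49}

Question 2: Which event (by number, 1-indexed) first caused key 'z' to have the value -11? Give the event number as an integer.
Answer: 5

Derivation:
Looking for first event where z becomes -11:
  event 4: z = -9
  event 5: z -9 -> -11  <-- first match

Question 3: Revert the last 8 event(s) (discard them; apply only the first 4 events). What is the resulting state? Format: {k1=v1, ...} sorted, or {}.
Keep first 4 events (discard last 8):
  after event 1 (t=6: DEC x by 5): {x=-5}
  after event 2 (t=15: INC x by 11): {x=6}
  after event 3 (t=20: SET x = -19): {x=-19}
  after event 4 (t=25: SET z = -9): {x=-19, z=-9}

Answer: {x=-19, z=-9}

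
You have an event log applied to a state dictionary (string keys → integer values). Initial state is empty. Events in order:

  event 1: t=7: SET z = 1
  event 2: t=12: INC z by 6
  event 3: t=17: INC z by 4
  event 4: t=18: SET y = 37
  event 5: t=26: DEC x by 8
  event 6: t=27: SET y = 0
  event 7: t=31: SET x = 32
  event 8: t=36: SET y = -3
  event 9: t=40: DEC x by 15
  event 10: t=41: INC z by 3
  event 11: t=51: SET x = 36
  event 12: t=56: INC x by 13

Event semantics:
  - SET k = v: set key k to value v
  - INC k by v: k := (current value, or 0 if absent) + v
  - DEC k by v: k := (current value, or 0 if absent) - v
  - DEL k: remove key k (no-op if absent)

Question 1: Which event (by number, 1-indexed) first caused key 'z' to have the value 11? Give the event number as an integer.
Looking for first event where z becomes 11:
  event 1: z = 1
  event 2: z = 7
  event 3: z 7 -> 11  <-- first match

Answer: 3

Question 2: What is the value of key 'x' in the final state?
Answer: 49

Derivation:
Track key 'x' through all 12 events:
  event 1 (t=7: SET z = 1): x unchanged
  event 2 (t=12: INC z by 6): x unchanged
  event 3 (t=17: INC z by 4): x unchanged
  event 4 (t=18: SET y = 37): x unchanged
  event 5 (t=26: DEC x by 8): x (absent) -> -8
  event 6 (t=27: SET y = 0): x unchanged
  event 7 (t=31: SET x = 32): x -8 -> 32
  event 8 (t=36: SET y = -3): x unchanged
  event 9 (t=40: DEC x by 15): x 32 -> 17
  event 10 (t=41: INC z by 3): x unchanged
  event 11 (t=51: SET x = 36): x 17 -> 36
  event 12 (t=56: INC x by 13): x 36 -> 49
Final: x = 49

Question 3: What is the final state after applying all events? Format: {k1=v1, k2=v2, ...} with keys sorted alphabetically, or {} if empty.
Answer: {x=49, y=-3, z=14}

Derivation:
  after event 1 (t=7: SET z = 1): {z=1}
  after event 2 (t=12: INC z by 6): {z=7}
  after event 3 (t=17: INC z by 4): {z=11}
  after event 4 (t=18: SET y = 37): {y=37, z=11}
  after event 5 (t=26: DEC x by 8): {x=-8, y=37, z=11}
  after event 6 (t=27: SET y = 0): {x=-8, y=0, z=11}
  after event 7 (t=31: SET x = 32): {x=32, y=0, z=11}
  after event 8 (t=36: SET y = -3): {x=32, y=-3, z=11}
  after event 9 (t=40: DEC x by 15): {x=17, y=-3, z=11}
  after event 10 (t=41: INC z by 3): {x=17, y=-3, z=14}
  after event 11 (t=51: SET x = 36): {x=36, y=-3, z=14}
  after event 12 (t=56: INC x by 13): {x=49, y=-3, z=14}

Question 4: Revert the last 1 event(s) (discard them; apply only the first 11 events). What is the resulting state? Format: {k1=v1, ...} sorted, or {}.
Answer: {x=36, y=-3, z=14}

Derivation:
Keep first 11 events (discard last 1):
  after event 1 (t=7: SET z = 1): {z=1}
  after event 2 (t=12: INC z by 6): {z=7}
  after event 3 (t=17: INC z by 4): {z=11}
  after event 4 (t=18: SET y = 37): {y=37, z=11}
  after event 5 (t=26: DEC x by 8): {x=-8, y=37, z=11}
  after event 6 (t=27: SET y = 0): {x=-8, y=0, z=11}
  after event 7 (t=31: SET x = 32): {x=32, y=0, z=11}
  after event 8 (t=36: SET y = -3): {x=32, y=-3, z=11}
  after event 9 (t=40: DEC x by 15): {x=17, y=-3, z=11}
  after event 10 (t=41: INC z by 3): {x=17, y=-3, z=14}
  after event 11 (t=51: SET x = 36): {x=36, y=-3, z=14}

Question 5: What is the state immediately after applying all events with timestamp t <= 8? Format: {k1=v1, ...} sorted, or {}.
Apply events with t <= 8 (1 events):
  after event 1 (t=7: SET z = 1): {z=1}

Answer: {z=1}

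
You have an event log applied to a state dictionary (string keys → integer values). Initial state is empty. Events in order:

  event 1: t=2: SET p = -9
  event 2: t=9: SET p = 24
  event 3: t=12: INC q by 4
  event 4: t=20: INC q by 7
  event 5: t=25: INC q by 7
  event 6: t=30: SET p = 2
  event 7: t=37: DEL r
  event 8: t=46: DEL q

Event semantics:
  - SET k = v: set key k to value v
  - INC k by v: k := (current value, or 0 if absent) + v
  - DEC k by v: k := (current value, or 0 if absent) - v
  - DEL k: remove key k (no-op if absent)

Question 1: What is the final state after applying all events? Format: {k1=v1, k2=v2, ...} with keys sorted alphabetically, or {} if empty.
  after event 1 (t=2: SET p = -9): {p=-9}
  after event 2 (t=9: SET p = 24): {p=24}
  after event 3 (t=12: INC q by 4): {p=24, q=4}
  after event 4 (t=20: INC q by 7): {p=24, q=11}
  after event 5 (t=25: INC q by 7): {p=24, q=18}
  after event 6 (t=30: SET p = 2): {p=2, q=18}
  after event 7 (t=37: DEL r): {p=2, q=18}
  after event 8 (t=46: DEL q): {p=2}

Answer: {p=2}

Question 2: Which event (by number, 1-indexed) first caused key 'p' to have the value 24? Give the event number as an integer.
Looking for first event where p becomes 24:
  event 1: p = -9
  event 2: p -9 -> 24  <-- first match

Answer: 2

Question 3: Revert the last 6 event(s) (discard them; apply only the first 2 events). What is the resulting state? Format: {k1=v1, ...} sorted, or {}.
Keep first 2 events (discard last 6):
  after event 1 (t=2: SET p = -9): {p=-9}
  after event 2 (t=9: SET p = 24): {p=24}

Answer: {p=24}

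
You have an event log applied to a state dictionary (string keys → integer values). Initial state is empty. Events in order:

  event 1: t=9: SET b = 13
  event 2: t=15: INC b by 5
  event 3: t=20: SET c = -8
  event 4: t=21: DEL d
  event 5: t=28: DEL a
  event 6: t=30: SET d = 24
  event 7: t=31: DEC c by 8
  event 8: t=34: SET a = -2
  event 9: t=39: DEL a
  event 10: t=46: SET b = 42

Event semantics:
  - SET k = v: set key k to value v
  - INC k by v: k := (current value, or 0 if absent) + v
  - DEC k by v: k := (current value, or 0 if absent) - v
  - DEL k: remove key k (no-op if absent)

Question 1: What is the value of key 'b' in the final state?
Answer: 42

Derivation:
Track key 'b' through all 10 events:
  event 1 (t=9: SET b = 13): b (absent) -> 13
  event 2 (t=15: INC b by 5): b 13 -> 18
  event 3 (t=20: SET c = -8): b unchanged
  event 4 (t=21: DEL d): b unchanged
  event 5 (t=28: DEL a): b unchanged
  event 6 (t=30: SET d = 24): b unchanged
  event 7 (t=31: DEC c by 8): b unchanged
  event 8 (t=34: SET a = -2): b unchanged
  event 9 (t=39: DEL a): b unchanged
  event 10 (t=46: SET b = 42): b 18 -> 42
Final: b = 42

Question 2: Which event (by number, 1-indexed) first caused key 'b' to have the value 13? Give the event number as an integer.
Answer: 1

Derivation:
Looking for first event where b becomes 13:
  event 1: b (absent) -> 13  <-- first match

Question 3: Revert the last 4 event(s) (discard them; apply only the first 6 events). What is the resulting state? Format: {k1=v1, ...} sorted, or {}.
Keep first 6 events (discard last 4):
  after event 1 (t=9: SET b = 13): {b=13}
  after event 2 (t=15: INC b by 5): {b=18}
  after event 3 (t=20: SET c = -8): {b=18, c=-8}
  after event 4 (t=21: DEL d): {b=18, c=-8}
  after event 5 (t=28: DEL a): {b=18, c=-8}
  after event 6 (t=30: SET d = 24): {b=18, c=-8, d=24}

Answer: {b=18, c=-8, d=24}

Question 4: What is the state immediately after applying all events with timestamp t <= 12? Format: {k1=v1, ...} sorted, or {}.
Answer: {b=13}

Derivation:
Apply events with t <= 12 (1 events):
  after event 1 (t=9: SET b = 13): {b=13}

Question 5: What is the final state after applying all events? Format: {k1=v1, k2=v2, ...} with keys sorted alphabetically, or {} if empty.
  after event 1 (t=9: SET b = 13): {b=13}
  after event 2 (t=15: INC b by 5): {b=18}
  after event 3 (t=20: SET c = -8): {b=18, c=-8}
  after event 4 (t=21: DEL d): {b=18, c=-8}
  after event 5 (t=28: DEL a): {b=18, c=-8}
  after event 6 (t=30: SET d = 24): {b=18, c=-8, d=24}
  after event 7 (t=31: DEC c by 8): {b=18, c=-16, d=24}
  after event 8 (t=34: SET a = -2): {a=-2, b=18, c=-16, d=24}
  after event 9 (t=39: DEL a): {b=18, c=-16, d=24}
  after event 10 (t=46: SET b = 42): {b=42, c=-16, d=24}

Answer: {b=42, c=-16, d=24}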